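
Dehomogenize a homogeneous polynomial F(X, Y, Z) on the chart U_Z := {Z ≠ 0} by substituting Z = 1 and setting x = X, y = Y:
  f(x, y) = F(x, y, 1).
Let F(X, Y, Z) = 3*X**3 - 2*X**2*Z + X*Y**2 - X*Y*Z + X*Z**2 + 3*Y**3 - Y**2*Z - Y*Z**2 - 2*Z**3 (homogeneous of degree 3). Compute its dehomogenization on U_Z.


f(x, y) = 3*x**3 - 2*x**2 + x*y**2 - x*y + x + 3*y**3 - y**2 - y - 2

On U_Z we set Z = 1. Each monomial c·X^i·Y^j·Z^k in F becomes c·x^i·y^j·1^k = c·x^i·y^j.
Substituting Z = 1: F(X, Y, 1) = 3*x**3 - 2*x**2 + x*y**2 - x*y + x + 3*y**3 - y**2 - y - 2.
Note: deg(f) ≤ deg(F) = 3; strict inequality happens when F is divisible by Z (lost terms).


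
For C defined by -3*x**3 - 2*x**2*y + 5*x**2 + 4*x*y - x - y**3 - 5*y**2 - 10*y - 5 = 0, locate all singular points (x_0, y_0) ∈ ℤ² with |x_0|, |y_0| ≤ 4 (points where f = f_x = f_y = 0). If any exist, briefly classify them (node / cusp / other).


Singular points: {(1, -2)}; classification: cusp.

Compute partial derivatives:
  f_x = -9*x**2 - 4*x*y + 10*x + 4*y - 1.
  f_y = -2*x**2 + 4*x - 3*y**2 - 10*y - 10.
Scan x_0 ∈ {−4, ..., 4}. For each x_0, f_y(x_0, y) is a polynomial in y; find its integer roots y ∈ {−4, ..., 4}, then test f_x and f at those candidates.
  x = -4: f_y(-4, y) = -3*y**2 - 10*y - 58; no integer root y with |y| ≤ 4.
  x = -3: f_y(-3, y) = -3*y**2 - 10*y - 40; no integer root y with |y| ≤ 4.
  x = -2: f_y(-2, y) = -3*y**2 - 10*y - 26; no integer root y with |y| ≤ 4.
  x = -1: f_y(-1, y) = -3*y**2 - 10*y - 16; no integer root y with |y| ≤ 4.
  x = 0: f_y(0, y) = -3*y**2 - 10*y - 10; no integer root y with |y| ≤ 4.
  x = 1: f_y(1, y) = -3*y**2 - 10*y - 8; vanishes at y ∈ {-2}. (1, -2): f_x = 0, f = 0 — SINGULAR.
  x = 2: f_y(2, y) = -3*y**2 - 10*y - 10; no integer root y with |y| ≤ 4.
  x = 3: f_y(3, y) = -3*y**2 - 10*y - 16; no integer root y with |y| ≤ 4.
  x = 4: f_y(4, y) = -3*y**2 - 10*y - 26; no integer root y with |y| ≤ 4.
Only singular point on the grid: (1, -2).
Classify: substitute x = 1 + u, y = -2 + v and expand: f = -3*u**3 - 2*u**2*v - v**3 + v**2.
No constant or linear terms (consistent with a singular point). Quadratic part: v**2. Cubic part: -3*u**3 - 2*u**2*v - v**3.
The quadratic part v**2 is a perfect square, so there is a single (double) tangent line v = 0, i.e. y = -2. Restricting the cubic part to that line (v = 0) leaves -3*u**3 ≠ 0, so f is not divisible by v and the branch is v² ≈ 3*u**3 to lowest order — this is a cusp.
Classification: cusp.


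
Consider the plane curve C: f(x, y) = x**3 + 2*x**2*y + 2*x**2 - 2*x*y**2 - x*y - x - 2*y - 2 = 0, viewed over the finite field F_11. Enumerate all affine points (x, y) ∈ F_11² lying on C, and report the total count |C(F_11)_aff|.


Affine F_11-points: {(0, 10), (1, 0), (1, 5), (4, 2), (4, 4), (5, 6), (7, 6), (7, 9), (8, 8), (8, 9), (9, 0), (9, 9), (10, 0), (10, 5)}; count = 14.

For each of the 121 pairs (x, y) ∈ F_11², evaluate f(x, y) mod 11. Record the zeros.
  x = 0: [0↦9, 1↦7, 2↦5, 3↦3, 4↦1, 5↦10, 6↦8, 7↦6, 8↦4, 9↦2, 10↦0]  zeros at y ∈ {10}
  x = 1: [0↦0, 1↦8, 2↦1, 3↦1, 4↦8, 5↦0, 6↦10, 7↦5, 8↦7, 9↦5, 10↦10]  zeros at y ∈ {0, 5}
  x = 2: [0↦1, 1↦1, 2↦4, 3↦10, 4↦8, 5↦9, 6↦2, 7↦9, 8↦8, 9↦10, 10↦4]  zeros at y ∈ ∅
  x = 3: [0↦7, 1↦3, 2↦9, 3↦3, 4↦7, 5↦10, 6↦1, 7↦2, 8↦2, 9↦1, 10↦10]  zeros at y ∈ ∅
  x = 4: [0↦2, 1↦9, 2↦0, 3↦8, 4↦0, 5↦9, 6↦2, 7↦1, 8↦6, 9↦6, 10↦1]  zeros at y ∈ {2, 4}
  x = 5: [0↦3, 1↦3, 2↦5, 3↦9, 4↦4, 5↦1, 6↦0, 7↦1, 8↦4, 9↦9, 10↦5]  zeros at y ∈ {6}
  x = 6: [0↦5, 1↦2, 2↦8, 3↦1, 4↦3, 5↦3, 6↦1, 7↦8, 8↦2, 9↦5, 10↦6]  zeros at y ∈ ∅
  x = 7: [0↦3, 1↦1, 2↦4, 3↦1, 4↦3, 5↦10, 6↦0, 7↦6, 8↦6, 9↦0, 10↦10]  zeros at y ∈ {6, 9}
  x = 8: [0↦3, 1↦6, 2↦10, 3↦4, 4↦10, 5↦6, 6↦3, 7↦1, 8↦0, 9↦0, 10↦1]  zeros at y ∈ {8, 9}
  x = 9: [0↦0, 1↦1, 2↦10, 3↦5, 4↦8, 5↦8, 6↦5, 7↦10, 8↦1, 9↦0, 10↦7]  zeros at y ∈ {0, 9}
  x = 10: [0↦0, 1↦3, 2↦10, 3↦10, 4↦3, 5↦0, 6↦1, 7↦6, 8↦4, 9↦6, 10↦1]  zeros at y ∈ {0, 5}
Collecting zeros: affine points = {(0, 10), (1, 0), (1, 5), (4, 2), (4, 4), (5, 6), (7, 6), (7, 9), (8, 8), (8, 9), (9, 0), (9, 9), (10, 0), (10, 5)}.
Total count |C(F_11)_aff| = 14.


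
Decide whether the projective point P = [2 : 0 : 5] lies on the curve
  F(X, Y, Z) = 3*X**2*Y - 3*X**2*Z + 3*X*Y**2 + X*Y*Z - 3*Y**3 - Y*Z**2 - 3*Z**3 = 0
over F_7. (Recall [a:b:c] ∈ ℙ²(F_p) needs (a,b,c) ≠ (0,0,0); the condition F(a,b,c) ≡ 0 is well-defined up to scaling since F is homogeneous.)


F(2,0,5) ≡ 6 (mod 7); P is NOT on the curve.

Evaluate F(2, 0, 5) term-by-term (mod 7).
  3*X**2*Y ↦ 3·4·0·1 = 0
  -3*X**2*Z ↦ -3·4·1·5 = -60
  3*X*Y**2 ↦ 3·2·0·1 = 0
  X*Y*Z ↦ 1·2·0·5 = 0
  -3*Y**3 ↦ -3·1·0·1 = 0
  -Y*Z**2 ↦ -1·1·0·25 = 0
  -3*Z**3 ↦ -3·1·1·125 = -375
Sum: F(2, 0, 5) = (0) + (-60) + (0) + (0) + (0) + (0) + (-375) = -435.
Reducing mod 7: -435 ≡ 6 (mod 7).
Since F(a, b, c) ≡ 6 ≠ 0 (mod 7), P does NOT lie on the curve.


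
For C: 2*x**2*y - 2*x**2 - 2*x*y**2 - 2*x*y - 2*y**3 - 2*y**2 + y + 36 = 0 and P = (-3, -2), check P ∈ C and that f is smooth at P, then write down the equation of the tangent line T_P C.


Tangent line at P: 32*x - 15*y + 66 = 0.

Step 1: f(-3, -2) = 0, so P lies on C.
Step 2: partial derivatives
  f_x(x, y) = 4*x*y - 4*x - 2*y**2 - 2*y, f_y(x, y) = 2*x**2 - 4*x*y - 2*x - 6*y**2 - 4*y + 1.
  f_x(P) = 32, f_y(P) = -15 (gradient nonzero, so P is smooth).
Step 3: tangent line at P: 32·(x − -3) + -15·(y − -2) = 0.
Expanding: 32*x - 15*y + 66 = 0.


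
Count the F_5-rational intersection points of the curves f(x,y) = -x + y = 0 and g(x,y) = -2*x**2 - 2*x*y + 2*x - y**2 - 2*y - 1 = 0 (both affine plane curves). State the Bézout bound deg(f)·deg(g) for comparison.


Common zeros: ∅; count = 0; Bézout bound = 2.

deg(f) = 1, deg(g) = 2, so Bézout bound = 2.
Scan x ∈ F_5. For each x, list the y ∈ F_5 with f(x, y) ≡ 0 and those with g(x, y) ≡ 0 (mod 5); the common zeros in that column are the intersection.
  x = 0: f ≡ 0 at y ∈ {0}; g ≡ 0 at y ∈ {4}; common: ∅.
  x = 1: f ≡ 0 at y ∈ {1}; g ≡ 0 at y ∈ ∅; common: ∅.
  x = 2: f ≡ 0 at y ∈ {2}; g ≡ 0 at y ∈ {0, 4}; common: ∅.
  x = 3: f ≡ 0 at y ∈ {3}; g ≡ 0 at y ∈ ∅; common: ∅.
  x = 4: f ≡ 0 at y ∈ {4}; g ≡ 0 at y ∈ {0}; common: ∅.
Collecting: common zeros = ∅, so the count is 0.
Comparison with the Bézout bound: 0 ≤ 2 = deg(f)·deg(g), as expected for curves with no common component (the affine F_5-count falls short of the bound because intersections may lie at infinity, over extension fields, or carry multiplicity).


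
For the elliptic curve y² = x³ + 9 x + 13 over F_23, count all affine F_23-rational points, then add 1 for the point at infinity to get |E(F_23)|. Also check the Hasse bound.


Affine points = {(0, 6), (0, 17), (1, 0), (2, 4), (2, 19), (9, 8), (9, 15), (12, 3), (12, 20), (13, 2), (13, 21), (14, 10), (14, 13), (15, 2), (15, 21), (18, 2), (18, 21), (22, 7), (22, 16)}; affine count = 19; |E(F_23)| = 20.

Discriminant check: Δ ∝ 4a³ + 27b² = 4·9³ + 27·13² = 4·729 + 27·169 ≡ 4 (mod 23). Nonzero ⇒ E is nonsingular.
For each x ∈ F_23, compute rhs = x³ + 9·x + 13 mod 23, then count y ∈ F_23 with y² ≡ rhs.
  x = 0: rhs = 13, matching y values: 6, 17 (2 points).
  x = 1: rhs = 0, matching y values: 0 (1 points).
  x = 2: rhs = 16, matching y values: 4, 19 (2 points).
  x = 3: rhs = 21, matching y values: none (0 points).
  x = 4: rhs = 21, matching y values: none (0 points).
  x = 5: rhs = 22, matching y values: none (0 points).
  x = 6: rhs = 7, matching y values: none (0 points).
  x = 7: rhs = 5, matching y values: none (0 points).
  x = 8: rhs = 22, matching y values: none (0 points).
  x = 9: rhs = 18, matching y values: 8, 15 (2 points).
  x = 10: rhs = 22, matching y values: none (0 points).
  x = 11: rhs = 17, matching y values: none (0 points).
  x = 12: rhs = 9, matching y values: 3, 20 (2 points).
  x = 13: rhs = 4, matching y values: 2, 21 (2 points).
  x = 14: rhs = 8, matching y values: 10, 13 (2 points).
  x = 15: rhs = 4, matching y values: 2, 21 (2 points).
  x = 16: rhs = 21, matching y values: none (0 points).
  x = 17: rhs = 19, matching y values: none (0 points).
  x = 18: rhs = 4, matching y values: 2, 21 (2 points).
  x = 19: rhs = 5, matching y values: none (0 points).
  x = 20: rhs = 5, matching y values: none (0 points).
  x = 21: rhs = 10, matching y values: none (0 points).
  x = 22: rhs = 3, matching y values: 7, 16 (2 points).
Total affine count: 19.
Full point count |E(F_23)| = 19 + 1 = 20.
Hasse bound: |20 − (23+1)| = |-4| = 4 ≤ 2√23 ≈ 9.5917 ✓.


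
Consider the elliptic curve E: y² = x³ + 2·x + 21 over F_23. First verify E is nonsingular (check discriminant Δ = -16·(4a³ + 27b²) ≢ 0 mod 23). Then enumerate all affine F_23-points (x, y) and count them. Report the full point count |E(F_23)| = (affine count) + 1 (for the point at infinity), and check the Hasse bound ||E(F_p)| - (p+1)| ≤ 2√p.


Affine points = {(1, 1), (1, 22), (3, 10), (3, 13), (4, 1), (4, 22), (5, 8), (5, 15), (9, 3), (9, 20), (10, 11), (10, 12), (12, 5), (12, 18), (13, 6), (13, 17), (16, 3), (16, 20), (17, 0), (18, 1), (18, 22), (19, 8), (19, 15), (21, 3), (21, 20), (22, 8), (22, 15)}; affine count = 27; |E(F_23)| = 28.

Discriminant check: Δ ∝ 4a³ + 27b² = 4·2³ + 27·21² = 4·8 + 27·441 ≡ 2 (mod 23). Nonzero ⇒ E is nonsingular.
For each x ∈ F_23, compute rhs = x³ + 2·x + 21 mod 23, then count y ∈ F_23 with y² ≡ rhs.
  x = 0: rhs = 21, matching y values: none (0 points).
  x = 1: rhs = 1, matching y values: 1, 22 (2 points).
  x = 2: rhs = 10, matching y values: none (0 points).
  x = 3: rhs = 8, matching y values: 10, 13 (2 points).
  x = 4: rhs = 1, matching y values: 1, 22 (2 points).
  x = 5: rhs = 18, matching y values: 8, 15 (2 points).
  x = 6: rhs = 19, matching y values: none (0 points).
  x = 7: rhs = 10, matching y values: none (0 points).
  x = 8: rhs = 20, matching y values: none (0 points).
  x = 9: rhs = 9, matching y values: 3, 20 (2 points).
  x = 10: rhs = 6, matching y values: 11, 12 (2 points).
  x = 11: rhs = 17, matching y values: none (0 points).
  x = 12: rhs = 2, matching y values: 5, 18 (2 points).
  x = 13: rhs = 13, matching y values: 6, 17 (2 points).
  x = 14: rhs = 10, matching y values: none (0 points).
  x = 15: rhs = 22, matching y values: none (0 points).
  x = 16: rhs = 9, matching y values: 3, 20 (2 points).
  x = 17: rhs = 0, matching y values: 0 (1 points).
  x = 18: rhs = 1, matching y values: 1, 22 (2 points).
  x = 19: rhs = 18, matching y values: 8, 15 (2 points).
  x = 20: rhs = 11, matching y values: none (0 points).
  x = 21: rhs = 9, matching y values: 3, 20 (2 points).
  x = 22: rhs = 18, matching y values: 8, 15 (2 points).
Total affine count: 27.
Full point count |E(F_23)| = 27 + 1 = 28.
Hasse bound: |28 − (23+1)| = |4| = 4 ≤ 2√23 ≈ 9.5917 ✓.


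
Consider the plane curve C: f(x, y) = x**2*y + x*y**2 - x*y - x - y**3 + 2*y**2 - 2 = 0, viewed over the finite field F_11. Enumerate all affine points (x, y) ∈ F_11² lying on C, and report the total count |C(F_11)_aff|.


Affine F_11-points: {(0, 3), (0, 5), (2, 3), (3, 9), (4, 1), (4, 6), (4, 10), (5, 4), (5, 5), (5, 9), (6, 4), (8, 1), (8, 10), (9, 0)}; count = 14.

For each of the 121 pairs (x, y) ∈ F_11², evaluate f(x, y) mod 11. Record the zeros.
  x = 0: [0↦9, 1↦10, 2↦9, 3↦0, 4↦10, 5↦0, 6↦8, 7↦6, 8↦10, 9↦3, 10↦1]  zeros at y ∈ {3, 5}
  x = 1: [0↦8, 1↦10, 2↦1, 3↦8, 4↦3, 5↦2, 6↦10, 7↦10, 8↦7, 9↦6, 10↦1]  zeros at y ∈ ∅
  x = 2: [0↦7, 1↦1, 2↦8, 3↦0, 4↦4, 5↦3, 6↦2, 7↦6, 8↦9, 9↦5, 10↦10]  zeros at y ∈ {3}
  x = 3: [0↦6, 1↦5, 2↦8, 3↦9, 4↦2, 5↦3, 6↦6, 7↦5, 8↦5, 9↦0, 10↦6]  zeros at y ∈ {9}
  x = 4: [0↦5, 1↦0, 2↦1, 3↦2, 4↦8, 5↦2, 6↦0, 7↦7, 8↦6, 9↦2, 10↦0]  zeros at y ∈ {1, 6, 10}
  x = 5: [0↦4, 1↦8, 2↦9, 3↦1, 4↦0, 5↦0, 6↦6, 7↦1, 8↦1, 9↦0, 10↦3]  zeros at y ∈ {4, 5, 9}
  x = 6: [0↦3, 1↦7, 2↦10, 3↦6, 4↦0, 5↦8, 6↦2, 7↦9, 8↦1, 9↦5, 10↦4]  zeros at y ∈ {4}
  x = 7: [0↦2, 1↦8, 2↦4, 3↦6, 4↦8, 5↦4, 6↦10, 7↦9, 8↦6, 9↦6, 10↦3]  zeros at y ∈ ∅
  x = 8: [0↦1, 1↦0, 2↦2, 3↦1, 4↦2, 5↦10, 6↦8, 7↦1, 8↦5, 9↦3, 10↦0]  zeros at y ∈ {1, 10}
  x = 9: [0↦0, 1↦5, 2↦4, 3↦2, 4↦4, 5↦4, 6↦7, 7↦7, 8↦9, 9↦7, 10↦6]  zeros at y ∈ {0}
  x = 10: [0↦10, 1↦1, 2↦10, 3↦9, 4↦3, 5↦8, 6↦7, 7↦5, 8↦7, 9↦7, 10↦10]  zeros at y ∈ ∅
Collecting zeros: affine points = {(0, 3), (0, 5), (2, 3), (3, 9), (4, 1), (4, 6), (4, 10), (5, 4), (5, 5), (5, 9), (6, 4), (8, 1), (8, 10), (9, 0)}.
Total count |C(F_11)_aff| = 14.


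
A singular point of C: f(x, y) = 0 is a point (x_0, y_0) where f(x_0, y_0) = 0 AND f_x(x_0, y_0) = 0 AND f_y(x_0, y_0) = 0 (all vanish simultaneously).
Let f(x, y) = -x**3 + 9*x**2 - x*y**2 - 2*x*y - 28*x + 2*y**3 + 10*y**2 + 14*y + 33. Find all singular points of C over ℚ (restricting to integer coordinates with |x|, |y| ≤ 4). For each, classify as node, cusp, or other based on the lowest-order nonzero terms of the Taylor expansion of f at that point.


Singular points: {(3, -1)}; classification: cusp.

Compute partial derivatives:
  f_x = -3*x**2 + 18*x - y**2 - 2*y - 28.
  f_y = -2*x*y - 2*x + 6*y**2 + 20*y + 14.
Scan x_0 ∈ {−4, ..., 4}. For each x_0, f_y(x_0, y) is a polynomial in y; find its integer roots y ∈ {−4, ..., 4}, then test f_x and f at those candidates.
  x = -4: f_y(-4, y) = 6*y**2 + 28*y + 22; vanishes at y ∈ {-1}. (-4, -1): f_x = -147 ≠ 0.
  x = -3: f_y(-3, y) = 6*y**2 + 26*y + 20; vanishes at y ∈ {-1}. (-3, -1): f_x = -108 ≠ 0.
  x = -2: f_y(-2, y) = 6*y**2 + 24*y + 18; vanishes at y ∈ {-3, -1}. (-2, -3): f_x = -79 ≠ 0; (-2, -1): f_x = -75 ≠ 0.
  x = -1: f_y(-1, y) = 6*y**2 + 22*y + 16; vanishes at y ∈ {-1}. (-1, -1): f_x = -48 ≠ 0.
  x = 0: f_y(0, y) = 6*y**2 + 20*y + 14; vanishes at y ∈ {-1}. (0, -1): f_x = -27 ≠ 0.
  x = 1: f_y(1, y) = 6*y**2 + 18*y + 12; vanishes at y ∈ {-2, -1}. (1, -2): f_x = -13 ≠ 0; (1, -1): f_x = -12 ≠ 0.
  x = 2: f_y(2, y) = 6*y**2 + 16*y + 10; vanishes at y ∈ {-1}. (2, -1): f_x = -3 ≠ 0.
  x = 3: f_y(3, y) = 6*y**2 + 14*y + 8; vanishes at y ∈ {-1}. (3, -1): f_x = 0, f = 0 — SINGULAR.
  x = 4: f_y(4, y) = 6*y**2 + 12*y + 6; vanishes at y ∈ {-1}. (4, -1): f_x = -3 ≠ 0.
Only singular point on the grid: (3, -1).
Classify: substitute x = 3 + u, y = -1 + v and expand: f = -u**3 - u*v**2 + 2*v**3 + v**2.
No constant or linear terms (consistent with a singular point). Quadratic part: v**2. Cubic part: -u**3 - u*v**2 + 2*v**3.
The quadratic part v**2 is a perfect square, so there is a single (double) tangent line v = 0, i.e. y = -1. Restricting the cubic part to that line (v = 0) leaves -u**3 ≠ 0, so f is not divisible by v and the branch is v² ≈ u**3 to lowest order — this is a cusp.
Classification: cusp.


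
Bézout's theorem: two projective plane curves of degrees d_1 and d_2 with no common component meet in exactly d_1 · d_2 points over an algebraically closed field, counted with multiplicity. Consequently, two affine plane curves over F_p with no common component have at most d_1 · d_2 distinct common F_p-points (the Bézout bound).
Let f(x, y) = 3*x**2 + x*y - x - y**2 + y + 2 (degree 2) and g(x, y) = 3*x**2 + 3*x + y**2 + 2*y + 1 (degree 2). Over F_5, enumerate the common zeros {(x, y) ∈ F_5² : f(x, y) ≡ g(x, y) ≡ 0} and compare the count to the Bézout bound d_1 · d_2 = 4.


Common zeros: {(0, 4), (1, 1), (3, 2), (4, 4)}; count = 4; Bézout bound = 4.

deg(f) = 2, deg(g) = 2, so Bézout bound = 4.
Scan x ∈ F_5. For each x, list the y ∈ F_5 with f(x, y) ≡ 0 and those with g(x, y) ≡ 0 (mod 5); the common zeros in that column are the intersection.
  x = 0: f ≡ 0 at y ∈ {2, 4}; g ≡ 0 at y ∈ {4}; common: {4}.
  x = 1: f ≡ 0 at y ∈ {1}; g ≡ 0 at y ∈ {1, 2}; common: {1}.
  x = 2: f ≡ 0 at y ∈ ∅; g ≡ 0 at y ∈ ∅; common: ∅.
  x = 3: f ≡ 0 at y ∈ {2}; g ≡ 0 at y ∈ {1, 2}; common: {2}.
  x = 4: f ≡ 0 at y ∈ {1, 4}; g ≡ 0 at y ∈ {4}; common: {4}.
Collecting: common zeros = {(0, 4), (1, 1), (3, 2), (4, 4)}, so the count is 4.
Comparison with the Bézout bound: 4 ≤ 4 = deg(f)·deg(g), as expected for curves with no common component (the bound is attained).


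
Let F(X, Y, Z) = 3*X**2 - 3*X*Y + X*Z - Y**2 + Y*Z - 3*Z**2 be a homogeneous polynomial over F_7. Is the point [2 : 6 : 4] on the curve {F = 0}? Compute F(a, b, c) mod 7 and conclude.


F(2,6,4) ≡ 1 (mod 7); P is NOT on the curve.

Evaluate F(2, 6, 4) term-by-term (mod 7).
  3*X**2 ↦ 3·4·1·1 = 12
  -3*X*Y ↦ -3·2·6·1 = -36
  X*Z ↦ 1·2·1·4 = 8
  -Y**2 ↦ -1·1·36·1 = -36
  Y*Z ↦ 1·1·6·4 = 24
  -3*Z**2 ↦ -3·1·1·16 = -48
Sum: F(2, 6, 4) = (12) + (-36) + (8) + (-36) + (24) + (-48) = -76.
Reducing mod 7: -76 ≡ 1 (mod 7).
Since F(a, b, c) ≡ 1 ≠ 0 (mod 7), P does NOT lie on the curve.


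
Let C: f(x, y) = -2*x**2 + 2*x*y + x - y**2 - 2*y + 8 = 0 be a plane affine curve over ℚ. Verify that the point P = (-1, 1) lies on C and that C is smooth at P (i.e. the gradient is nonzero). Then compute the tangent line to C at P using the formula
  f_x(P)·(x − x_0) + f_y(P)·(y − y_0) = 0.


Tangent line at P: 7*x - 6*y + 13 = 0.

Step 1: f(-1, 1) = 0, so P lies on C.
Step 2: partial derivatives
  f_x(x, y) = -4*x + 2*y + 1, f_y(x, y) = 2*x - 2*y - 2.
  f_x(P) = 7, f_y(P) = -6 (gradient nonzero, so P is smooth).
Step 3: tangent line at P: 7·(x − -1) + -6·(y − 1) = 0.
Expanding: 7*x - 6*y + 13 = 0.


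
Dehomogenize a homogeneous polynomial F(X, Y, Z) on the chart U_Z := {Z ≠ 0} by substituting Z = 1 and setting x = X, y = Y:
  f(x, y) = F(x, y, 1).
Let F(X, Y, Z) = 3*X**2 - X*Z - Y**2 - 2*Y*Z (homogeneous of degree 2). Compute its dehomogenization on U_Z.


f(x, y) = 3*x**2 - x - y**2 - 2*y

On U_Z we set Z = 1. Each monomial c·X^i·Y^j·Z^k in F becomes c·x^i·y^j·1^k = c·x^i·y^j.
Substituting Z = 1: F(X, Y, 1) = 3*x**2 - x - y**2 - 2*y.
Note: deg(f) ≤ deg(F) = 2; strict inequality happens when F is divisible by Z (lost terms).


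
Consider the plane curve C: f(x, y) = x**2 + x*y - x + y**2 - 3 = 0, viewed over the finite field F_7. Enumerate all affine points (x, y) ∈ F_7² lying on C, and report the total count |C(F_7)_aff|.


Affine F_7-points: {(2, 2), (2, 3), (3, 1), (3, 3), (4, 1), (4, 2)}; count = 6.

For each of the 49 pairs (x, y) ∈ F_7², evaluate f(x, y) mod 7. Record the zeros.
  x = 0: [0↦4, 1↦5, 2↦1, 3↦6, 4↦6, 5↦1, 6↦5]  zeros at y ∈ ∅
  x = 1: [0↦4, 1↦6, 2↦3, 3↦2, 4↦3, 5↦6, 6↦4]  zeros at y ∈ ∅
  x = 2: [0↦6, 1↦2, 2↦0, 3↦0, 4↦2, 5↦6, 6↦5]  zeros at y ∈ {2, 3}
  x = 3: [0↦3, 1↦0, 2↦6, 3↦0, 4↦3, 5↦1, 6↦1]  zeros at y ∈ {1, 3}
  x = 4: [0↦2, 1↦0, 2↦0, 3↦2, 4↦6, 5↦5, 6↦6]  zeros at y ∈ {1, 2}
  x = 5: [0↦3, 1↦2, 2↦3, 3↦6, 4↦4, 5↦4, 6↦6]  zeros at y ∈ ∅
  x = 6: [0↦6, 1↦6, 2↦1, 3↦5, 4↦4, 5↦5, 6↦1]  zeros at y ∈ ∅
Collecting zeros: affine points = {(2, 2), (2, 3), (3, 1), (3, 3), (4, 1), (4, 2)}.
Total count |C(F_7)_aff| = 6.


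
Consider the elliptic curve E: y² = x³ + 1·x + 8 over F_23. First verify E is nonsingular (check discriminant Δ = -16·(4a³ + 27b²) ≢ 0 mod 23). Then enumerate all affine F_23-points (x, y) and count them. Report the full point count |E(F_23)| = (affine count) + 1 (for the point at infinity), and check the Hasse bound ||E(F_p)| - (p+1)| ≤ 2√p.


Affine points = {(0, 10), (0, 13), (2, 8), (2, 15), (5, 0), (6, 0), (7, 6), (7, 17), (10, 11), (10, 12), (11, 4), (11, 19), (12, 0), (14, 11), (14, 12), (16, 7), (16, 16), (17, 4), (17, 19), (18, 4), (18, 19), (19, 3), (19, 20), (20, 1), (20, 22), (22, 11), (22, 12)}; affine count = 27; |E(F_23)| = 28.

Discriminant check: Δ ∝ 4a³ + 27b² = 4·1³ + 27·8² = 4·1 + 27·64 ≡ 7 (mod 23). Nonzero ⇒ E is nonsingular.
For each x ∈ F_23, compute rhs = x³ + 1·x + 8 mod 23, then count y ∈ F_23 with y² ≡ rhs.
  x = 0: rhs = 8, matching y values: 10, 13 (2 points).
  x = 1: rhs = 10, matching y values: none (0 points).
  x = 2: rhs = 18, matching y values: 8, 15 (2 points).
  x = 3: rhs = 15, matching y values: none (0 points).
  x = 4: rhs = 7, matching y values: none (0 points).
  x = 5: rhs = 0, matching y values: 0 (1 points).
  x = 6: rhs = 0, matching y values: 0 (1 points).
  x = 7: rhs = 13, matching y values: 6, 17 (2 points).
  x = 8: rhs = 22, matching y values: none (0 points).
  x = 9: rhs = 10, matching y values: none (0 points).
  x = 10: rhs = 6, matching y values: 11, 12 (2 points).
  x = 11: rhs = 16, matching y values: 4, 19 (2 points).
  x = 12: rhs = 0, matching y values: 0 (1 points).
  x = 13: rhs = 10, matching y values: none (0 points).
  x = 14: rhs = 6, matching y values: 11, 12 (2 points).
  x = 15: rhs = 17, matching y values: none (0 points).
  x = 16: rhs = 3, matching y values: 7, 16 (2 points).
  x = 17: rhs = 16, matching y values: 4, 19 (2 points).
  x = 18: rhs = 16, matching y values: 4, 19 (2 points).
  x = 19: rhs = 9, matching y values: 3, 20 (2 points).
  x = 20: rhs = 1, matching y values: 1, 22 (2 points).
  x = 21: rhs = 21, matching y values: none (0 points).
  x = 22: rhs = 6, matching y values: 11, 12 (2 points).
Total affine count: 27.
Full point count |E(F_23)| = 27 + 1 = 28.
Hasse bound: |28 − (23+1)| = |4| = 4 ≤ 2√23 ≈ 9.5917 ✓.


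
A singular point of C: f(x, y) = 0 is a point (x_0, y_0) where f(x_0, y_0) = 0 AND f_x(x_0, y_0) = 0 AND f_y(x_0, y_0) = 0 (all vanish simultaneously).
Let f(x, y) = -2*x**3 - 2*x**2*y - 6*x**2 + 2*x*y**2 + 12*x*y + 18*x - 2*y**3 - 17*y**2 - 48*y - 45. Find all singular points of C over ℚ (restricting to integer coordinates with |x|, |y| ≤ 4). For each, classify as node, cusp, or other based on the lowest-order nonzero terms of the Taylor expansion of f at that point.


Singular points: {(0, -3)}; classification: cusp.

Compute partial derivatives:
  f_x = -6*x**2 - 4*x*y - 12*x + 2*y**2 + 12*y + 18.
  f_y = -2*x**2 + 4*x*y + 12*x - 6*y**2 - 34*y - 48.
Scan x_0 ∈ {−4, ..., 4}. For each x_0, f_y(x_0, y) is a polynomial in y; find its integer roots y ∈ {−4, ..., 4}, then test f_x and f at those candidates.
  x = -4: f_y(-4, y) = -6*y**2 - 50*y - 128; no integer root y with |y| ≤ 4.
  x = -3: f_y(-3, y) = -6*y**2 - 46*y - 102; no integer root y with |y| ≤ 4.
  x = -2: f_y(-2, y) = -6*y**2 - 42*y - 80; no integer root y with |y| ≤ 4.
  x = -1: f_y(-1, y) = -6*y**2 - 38*y - 62; no integer root y with |y| ≤ 4.
  x = 0: f_y(0, y) = -6*y**2 - 34*y - 48; vanishes at y ∈ {-3}. (0, -3): f_x = 0, f = 0 — SINGULAR.
  x = 1: f_y(1, y) = -6*y**2 - 30*y - 38; no integer root y with |y| ≤ 4.
  x = 2: f_y(2, y) = -6*y**2 - 26*y - 32; no integer root y with |y| ≤ 4.
  x = 3: f_y(3, y) = -6*y**2 - 22*y - 30; no integer root y with |y| ≤ 4.
  x = 4: f_y(4, y) = -6*y**2 - 18*y - 32; no integer root y with |y| ≤ 4.
Only singular point on the grid: (0, -3).
Classify: substitute x = 0 + u, y = -3 + v and expand: f = -2*u**3 - 2*u**2*v + 2*u*v**2 - 2*v**3 + v**2.
No constant or linear terms (consistent with a singular point). Quadratic part: v**2. Cubic part: -2*u**3 - 2*u**2*v + 2*u*v**2 - 2*v**3.
The quadratic part v**2 is a perfect square, so there is a single (double) tangent line v = 0, i.e. y = -3. Restricting the cubic part to that line (v = 0) leaves -2*u**3 ≠ 0, so f is not divisible by v and the branch is v² ≈ 2*u**3 to lowest order — this is a cusp.
Classification: cusp.


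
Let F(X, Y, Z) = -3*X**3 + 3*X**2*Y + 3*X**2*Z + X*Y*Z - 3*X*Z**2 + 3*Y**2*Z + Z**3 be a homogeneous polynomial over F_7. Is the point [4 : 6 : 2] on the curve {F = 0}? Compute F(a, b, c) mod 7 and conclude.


F(4,6,2) ≡ 3 (mod 7); P is NOT on the curve.

Evaluate F(4, 6, 2) term-by-term (mod 7).
  -3*X**3 ↦ -3·64·1·1 = -192
  3*X**2*Y ↦ 3·16·6·1 = 288
  3*X**2*Z ↦ 3·16·1·2 = 96
  X*Y*Z ↦ 1·4·6·2 = 48
  -3*X*Z**2 ↦ -3·4·1·4 = -48
  3*Y**2*Z ↦ 3·1·36·2 = 216
  Z**3 ↦ 1·1·1·8 = 8
Sum: F(4, 6, 2) = (-192) + (288) + (96) + (48) + (-48) + (216) + (8) = 416.
Reducing mod 7: 416 ≡ 3 (mod 7).
Since F(a, b, c) ≡ 3 ≠ 0 (mod 7), P does NOT lie on the curve.


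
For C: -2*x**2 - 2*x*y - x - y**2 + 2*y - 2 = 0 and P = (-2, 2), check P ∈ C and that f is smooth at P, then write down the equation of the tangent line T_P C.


Tangent line at P: 3*x + 2*y + 2 = 0.

Step 1: f(-2, 2) = 0, so P lies on C.
Step 2: partial derivatives
  f_x(x, y) = -4*x - 2*y - 1, f_y(x, y) = -2*x - 2*y + 2.
  f_x(P) = 3, f_y(P) = 2 (gradient nonzero, so P is smooth).
Step 3: tangent line at P: 3·(x − -2) + 2·(y − 2) = 0.
Expanding: 3*x + 2*y + 2 = 0.


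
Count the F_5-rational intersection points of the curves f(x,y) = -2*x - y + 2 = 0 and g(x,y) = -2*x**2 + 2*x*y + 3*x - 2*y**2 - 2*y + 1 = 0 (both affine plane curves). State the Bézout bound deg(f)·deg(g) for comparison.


Common zeros: ∅; count = 0; Bézout bound = 2.

deg(f) = 1, deg(g) = 2, so Bézout bound = 2.
Scan x ∈ F_5. For each x, list the y ∈ F_5 with f(x, y) ≡ 0 and those with g(x, y) ≡ 0 (mod 5); the common zeros in that column are the intersection.
  x = 0: f ≡ 0 at y ∈ {2}; g ≡ 0 at y ∈ ∅; common: ∅.
  x = 1: f ≡ 0 at y ∈ {0}; g ≡ 0 at y ∈ {1, 4}; common: ∅.
  x = 2: f ≡ 0 at y ∈ {3}; g ≡ 0 at y ∈ {2, 4}; common: ∅.
  x = 3: f ≡ 0 at y ∈ {1}; g ≡ 0 at y ∈ ∅; common: ∅.
  x = 4: f ≡ 0 at y ∈ {4}; g ≡ 0 at y ∈ {1, 2}; common: ∅.
Collecting: common zeros = ∅, so the count is 0.
Comparison with the Bézout bound: 0 ≤ 2 = deg(f)·deg(g), as expected for curves with no common component (the affine F_5-count falls short of the bound because intersections may lie at infinity, over extension fields, or carry multiplicity).


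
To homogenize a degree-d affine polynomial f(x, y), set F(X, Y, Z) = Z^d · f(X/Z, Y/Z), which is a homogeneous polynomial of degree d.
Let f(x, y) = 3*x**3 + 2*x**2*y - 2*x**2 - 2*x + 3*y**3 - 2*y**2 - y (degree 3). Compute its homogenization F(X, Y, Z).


F(X, Y, Z) = 3*X**3 + 2*X**2*Y - 2*X**2*Z - 2*X*Z**2 + 3*Y**3 - 2*Y**2*Z - Y*Z**2

deg(f) = 3.
Substitute x = X/Z, y = Y/Z into f, then multiply by Z^3.
  monomial 3·x^3·y^0 ↦ 3·X^3·Y^0·Z^0.
  monomial 2·x^2·y^1 ↦ 2·X^2·Y^1·Z^0.
  monomial -2·x^2·y^0 ↦ -2·X^2·Y^0·Z^1.
  monomial -2·x^1·y^0 ↦ -2·X^1·Y^0·Z^2.
  monomial 3·x^0·y^3 ↦ 3·X^0·Y^3·Z^0.
  monomial -2·x^0·y^2 ↦ -2·X^0·Y^2·Z^1.
  monomial -1·x^0·y^1 ↦ -1·X^0·Y^1·Z^2.
Collecting: F(X, Y, Z) = 3*X**3 + 2*X**2*Y - 2*X**2*Z - 2*X*Z**2 + 3*Y**3 - 2*Y**2*Z - Y*Z**2.


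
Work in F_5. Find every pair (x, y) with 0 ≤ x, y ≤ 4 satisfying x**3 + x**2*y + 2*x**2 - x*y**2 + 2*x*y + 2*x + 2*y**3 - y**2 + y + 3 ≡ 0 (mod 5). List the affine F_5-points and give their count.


Affine F_5-points: {(0, 1), (1, 4), (2, 2), (3, 3), (4, 4)}; count = 5.

For each of the 25 pairs (x, y) ∈ F_5², evaluate f(x, y) mod 5. Record the zeros.
  x = 0: [0↦3, 1↦0, 2↦2, 3↦1, 4↦4]  zeros at y ∈ {1}
  x = 1: [0↦3, 1↦2, 2↦4, 3↦1, 4↦0]  zeros at y ∈ {4}
  x = 2: [0↦3, 1↦1, 2↦0, 3↦2, 4↦4]  zeros at y ∈ {2}
  x = 3: [0↦4, 1↦3, 2↦1, 3↦0, 4↦2]  zeros at y ∈ {3}
  x = 4: [0↦2, 1↦4, 2↦3, 3↦1, 4↦0]  zeros at y ∈ {4}
Collecting zeros: affine points = {(0, 1), (1, 4), (2, 2), (3, 3), (4, 4)}.
Total count |C(F_5)_aff| = 5.


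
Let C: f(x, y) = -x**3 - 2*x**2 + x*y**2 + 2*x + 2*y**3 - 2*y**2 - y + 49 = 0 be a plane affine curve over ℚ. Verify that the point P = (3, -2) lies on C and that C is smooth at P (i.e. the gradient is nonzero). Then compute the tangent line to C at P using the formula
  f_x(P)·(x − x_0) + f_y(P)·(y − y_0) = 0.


Tangent line at P: -33*x + 19*y + 137 = 0.

Step 1: f(3, -2) = 0, so P lies on C.
Step 2: partial derivatives
  f_x(x, y) = -3*x**2 - 4*x + y**2 + 2, f_y(x, y) = 2*x*y + 6*y**2 - 4*y - 1.
  f_x(P) = -33, f_y(P) = 19 (gradient nonzero, so P is smooth).
Step 3: tangent line at P: -33·(x − 3) + 19·(y − -2) = 0.
Expanding: -33*x + 19*y + 137 = 0.


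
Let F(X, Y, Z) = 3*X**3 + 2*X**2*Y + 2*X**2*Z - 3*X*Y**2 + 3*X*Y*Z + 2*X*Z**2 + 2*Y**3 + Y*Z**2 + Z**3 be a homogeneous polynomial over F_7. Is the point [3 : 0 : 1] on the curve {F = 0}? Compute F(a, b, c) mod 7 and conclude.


F(3,0,1) ≡ 1 (mod 7); P is NOT on the curve.

Evaluate F(3, 0, 1) term-by-term (mod 7).
  3*X**3 ↦ 3·27·1·1 = 81
  2*X**2*Y ↦ 2·9·0·1 = 0
  2*X**2*Z ↦ 2·9·1·1 = 18
  -3*X*Y**2 ↦ -3·3·0·1 = 0
  3*X*Y*Z ↦ 3·3·0·1 = 0
  2*X*Z**2 ↦ 2·3·1·1 = 6
  2*Y**3 ↦ 2·1·0·1 = 0
  Y*Z**2 ↦ 1·1·0·1 = 0
  Z**3 ↦ 1·1·1·1 = 1
Sum: F(3, 0, 1) = (81) + (0) + (18) + (0) + (0) + (6) + (0) + (0) + (1) = 106.
Reducing mod 7: 106 ≡ 1 (mod 7).
Since F(a, b, c) ≡ 1 ≠ 0 (mod 7), P does NOT lie on the curve.


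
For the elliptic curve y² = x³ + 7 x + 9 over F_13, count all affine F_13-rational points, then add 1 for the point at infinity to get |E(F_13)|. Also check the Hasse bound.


Affine points = {(0, 3), (0, 10), (1, 2), (1, 11), (4, 6), (4, 7), (5, 0), (10, 0), (11, 0), (12, 1), (12, 12)}; affine count = 11; |E(F_13)| = 12.

Discriminant check: Δ ∝ 4a³ + 27b² = 4·7³ + 27·9² = 4·343 + 27·81 ≡ 10 (mod 13). Nonzero ⇒ E is nonsingular.
For each x ∈ F_13, compute rhs = x³ + 7·x + 9 mod 13, then count y ∈ F_13 with y² ≡ rhs.
  x = 0: rhs = 9, matching y values: 3, 10 (2 points).
  x = 1: rhs = 4, matching y values: 2, 11 (2 points).
  x = 2: rhs = 5, matching y values: none (0 points).
  x = 3: rhs = 5, matching y values: none (0 points).
  x = 4: rhs = 10, matching y values: 6, 7 (2 points).
  x = 5: rhs = 0, matching y values: 0 (1 points).
  x = 6: rhs = 7, matching y values: none (0 points).
  x = 7: rhs = 11, matching y values: none (0 points).
  x = 8: rhs = 5, matching y values: none (0 points).
  x = 9: rhs = 8, matching y values: none (0 points).
  x = 10: rhs = 0, matching y values: 0 (1 points).
  x = 11: rhs = 0, matching y values: 0 (1 points).
  x = 12: rhs = 1, matching y values: 1, 12 (2 points).
Total affine count: 11.
Full point count |E(F_13)| = 11 + 1 = 12.
Hasse bound: |12 − (13+1)| = |-2| = 2 ≤ 2√13 ≈ 7.2111 ✓.


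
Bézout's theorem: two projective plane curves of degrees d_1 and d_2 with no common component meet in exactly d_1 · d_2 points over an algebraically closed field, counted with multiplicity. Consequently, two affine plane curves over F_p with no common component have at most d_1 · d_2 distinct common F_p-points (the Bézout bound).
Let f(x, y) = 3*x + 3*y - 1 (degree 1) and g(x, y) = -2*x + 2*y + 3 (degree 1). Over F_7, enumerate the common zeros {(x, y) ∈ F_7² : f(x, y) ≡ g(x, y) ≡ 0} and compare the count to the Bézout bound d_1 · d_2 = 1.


Common zeros: {(5, 0)}; count = 1; Bézout bound = 1.

deg(f) = 1, deg(g) = 1, so Bézout bound = 1.
Scan x ∈ F_7. For each x, list the y ∈ F_7 with f(x, y) ≡ 0 and those with g(x, y) ≡ 0 (mod 7); the common zeros in that column are the intersection.
  x = 0: f ≡ 0 at y ∈ {5}; g ≡ 0 at y ∈ {2}; common: ∅.
  x = 1: f ≡ 0 at y ∈ {4}; g ≡ 0 at y ∈ {3}; common: ∅.
  x = 2: f ≡ 0 at y ∈ {3}; g ≡ 0 at y ∈ {4}; common: ∅.
  x = 3: f ≡ 0 at y ∈ {2}; g ≡ 0 at y ∈ {5}; common: ∅.
  x = 4: f ≡ 0 at y ∈ {1}; g ≡ 0 at y ∈ {6}; common: ∅.
  x = 5: f ≡ 0 at y ∈ {0}; g ≡ 0 at y ∈ {0}; common: {0}.
  x = 6: f ≡ 0 at y ∈ {6}; g ≡ 0 at y ∈ {1}; common: ∅.
Collecting: common zeros = {(5, 0)}, so the count is 1.
Comparison with the Bézout bound: 1 ≤ 1 = deg(f)·deg(g), as expected for curves with no common component (the bound is attained).


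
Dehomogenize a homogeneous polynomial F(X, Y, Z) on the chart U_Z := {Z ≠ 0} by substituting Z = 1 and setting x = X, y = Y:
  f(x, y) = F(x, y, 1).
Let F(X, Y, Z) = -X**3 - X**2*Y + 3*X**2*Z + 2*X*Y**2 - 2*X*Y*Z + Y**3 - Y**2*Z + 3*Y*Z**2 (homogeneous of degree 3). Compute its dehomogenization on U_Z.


f(x, y) = -x**3 - x**2*y + 3*x**2 + 2*x*y**2 - 2*x*y + y**3 - y**2 + 3*y

On U_Z we set Z = 1. Each monomial c·X^i·Y^j·Z^k in F becomes c·x^i·y^j·1^k = c·x^i·y^j.
Substituting Z = 1: F(X, Y, 1) = -x**3 - x**2*y + 3*x**2 + 2*x*y**2 - 2*x*y + y**3 - y**2 + 3*y.
Note: deg(f) ≤ deg(F) = 3; strict inequality happens when F is divisible by Z (lost terms).


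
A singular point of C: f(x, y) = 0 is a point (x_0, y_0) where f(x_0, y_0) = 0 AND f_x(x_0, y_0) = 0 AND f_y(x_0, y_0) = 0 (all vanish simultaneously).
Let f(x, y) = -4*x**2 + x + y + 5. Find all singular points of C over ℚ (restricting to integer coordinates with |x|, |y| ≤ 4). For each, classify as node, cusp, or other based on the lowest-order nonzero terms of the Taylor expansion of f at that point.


No singular points in the scanned grid; C is smooth there.

Compute partial derivatives:
  f_x = 1 - 8*x.
  f_y = 1.
f_y = 1 is a nonzero constant, so f_y never vanishes: no point (x, y) can satisfy f = f_x = f_y = 0. In particular no (x, y) ∈ {−4, ..., 4}² is singular; the curve is smooth.


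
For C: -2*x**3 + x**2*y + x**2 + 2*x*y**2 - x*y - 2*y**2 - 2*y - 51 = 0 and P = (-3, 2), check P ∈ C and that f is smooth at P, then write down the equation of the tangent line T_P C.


Tangent line at P: -66*x - 22*y - 154 = 0.

Step 1: f(-3, 2) = 0, so P lies on C.
Step 2: partial derivatives
  f_x(x, y) = -6*x**2 + 2*x*y + 2*x + 2*y**2 - y, f_y(x, y) = x**2 + 4*x*y - x - 4*y - 2.
  f_x(P) = -66, f_y(P) = -22 (gradient nonzero, so P is smooth).
Step 3: tangent line at P: -66·(x − -3) + -22·(y − 2) = 0.
Expanding: -66*x - 22*y - 154 = 0.


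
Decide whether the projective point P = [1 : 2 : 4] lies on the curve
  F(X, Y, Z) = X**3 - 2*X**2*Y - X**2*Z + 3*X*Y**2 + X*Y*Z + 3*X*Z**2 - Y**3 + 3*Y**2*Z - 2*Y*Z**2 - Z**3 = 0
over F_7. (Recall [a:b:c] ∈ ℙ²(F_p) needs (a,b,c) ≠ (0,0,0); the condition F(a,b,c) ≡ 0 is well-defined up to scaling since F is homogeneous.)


F(1,2,4) ≡ 1 (mod 7); P is NOT on the curve.

Evaluate F(1, 2, 4) term-by-term (mod 7).
  X**3 ↦ 1·1·1·1 = 1
  -2*X**2*Y ↦ -2·1·2·1 = -4
  -X**2*Z ↦ -1·1·1·4 = -4
  3*X*Y**2 ↦ 3·1·4·1 = 12
  X*Y*Z ↦ 1·1·2·4 = 8
  3*X*Z**2 ↦ 3·1·1·16 = 48
  -Y**3 ↦ -1·1·8·1 = -8
  3*Y**2*Z ↦ 3·1·4·4 = 48
  -2*Y*Z**2 ↦ -2·1·2·16 = -64
  -Z**3 ↦ -1·1·1·64 = -64
Sum: F(1, 2, 4) = (1) + (-4) + (-4) + (12) + (8) + (48) + (-8) + (48) + (-64) + (-64) = -27.
Reducing mod 7: -27 ≡ 1 (mod 7).
Since F(a, b, c) ≡ 1 ≠ 0 (mod 7), P does NOT lie on the curve.


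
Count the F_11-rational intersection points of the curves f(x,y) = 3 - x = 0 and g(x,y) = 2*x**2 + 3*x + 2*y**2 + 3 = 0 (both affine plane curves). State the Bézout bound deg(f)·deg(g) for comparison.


Common zeros: ∅; count = 0; Bézout bound = 2.

deg(f) = 1, deg(g) = 2, so Bézout bound = 2.
Scan x ∈ F_11. For each x, list the y ∈ F_11 with f(x, y) ≡ 0 and those with g(x, y) ≡ 0 (mod 11); the common zeros in that column are the intersection.
  x = 0: f ≡ 0 at y ∈ ∅; g ≡ 0 at y ∈ {2, 9}; common: ∅.
  x = 1: f ≡ 0 at y ∈ ∅; g ≡ 0 at y ∈ ∅; common: ∅.
  x = 2: f ≡ 0 at y ∈ ∅; g ≡ 0 at y ∈ ∅; common: ∅.
  x = 3: f ≡ 0 at y ∈ {0, 1, 2, 3, 4, 5, 6, 7, 8, 9, 10}; g ≡ 0 at y ∈ ∅; common: ∅.
  x = 4: f ≡ 0 at y ∈ ∅; g ≡ 0 at y ∈ {2, 9}; common: ∅.
  x = 5: f ≡ 0 at y ∈ ∅; g ≡ 0 at y ∈ ∅; common: ∅.
  x = 6: f ≡ 0 at y ∈ ∅; g ≡ 0 at y ∈ {5, 6}; common: ∅.
  x = 7: f ≡ 0 at y ∈ ∅; g ≡ 0 at y ∈ {4, 7}; common: ∅.
  x = 8: f ≡ 0 at y ∈ ∅; g ≡ 0 at y ∈ {4, 7}; common: ∅.
  x = 9: f ≡ 0 at y ∈ ∅; g ≡ 0 at y ∈ {5, 6}; common: ∅.
  x = 10: f ≡ 0 at y ∈ ∅; g ≡ 0 at y ∈ ∅; common: ∅.
Collecting: common zeros = ∅, so the count is 0.
Comparison with the Bézout bound: 0 ≤ 2 = deg(f)·deg(g), as expected for curves with no common component (the affine F_11-count falls short of the bound because intersections may lie at infinity, over extension fields, or carry multiplicity).


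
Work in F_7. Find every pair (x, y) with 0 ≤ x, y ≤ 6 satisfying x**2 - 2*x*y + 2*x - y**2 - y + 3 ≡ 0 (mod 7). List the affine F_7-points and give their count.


Affine F_7-points: {(3, 2), (3, 5), (4, 6), (5, 5), (6, 2), (6, 6)}; count = 6.

For each of the 49 pairs (x, y) ∈ F_7², evaluate f(x, y) mod 7. Record the zeros.
  x = 0: [0↦3, 1↦1, 2↦4, 3↦5, 4↦4, 5↦1, 6↦3]  zeros at y ∈ ∅
  x = 1: [0↦6, 1↦2, 2↦3, 3↦2, 4↦6, 5↦1, 6↦1]  zeros at y ∈ ∅
  x = 2: [0↦4, 1↦5, 2↦4, 3↦1, 4↦3, 5↦3, 6↦1]  zeros at y ∈ ∅
  x = 3: [0↦4, 1↦3, 2↦0, 3↦2, 4↦2, 5↦0, 6↦3]  zeros at y ∈ {2, 5}
  x = 4: [0↦6, 1↦3, 2↦5, 3↦5, 4↦3, 5↦6, 6↦0]  zeros at y ∈ {6}
  x = 5: [0↦3, 1↦5, 2↦5, 3↦3, 4↦6, 5↦0, 6↦6]  zeros at y ∈ {5}
  x = 6: [0↦2, 1↦2, 2↦0, 3↦3, 4↦4, 5↦3, 6↦0]  zeros at y ∈ {2, 6}
Collecting zeros: affine points = {(3, 2), (3, 5), (4, 6), (5, 5), (6, 2), (6, 6)}.
Total count |C(F_7)_aff| = 6.


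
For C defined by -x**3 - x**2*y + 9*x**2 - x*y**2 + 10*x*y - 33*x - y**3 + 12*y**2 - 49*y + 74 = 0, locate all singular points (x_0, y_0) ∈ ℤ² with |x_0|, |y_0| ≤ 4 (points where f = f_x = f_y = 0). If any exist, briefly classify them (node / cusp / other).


Singular points: {(2, 3)}; classification: cusp.

Compute partial derivatives:
  f_x = -3*x**2 - 2*x*y + 18*x - y**2 + 10*y - 33.
  f_y = -x**2 - 2*x*y + 10*x - 3*y**2 + 24*y - 49.
Scan x_0 ∈ {−4, ..., 4}. For each x_0, f_y(x_0, y) is a polynomial in y; find its integer roots y ∈ {−4, ..., 4}, then test f_x and f at those candidates.
  x = -4: f_y(-4, y) = -3*y**2 + 32*y - 105; no integer root y with |y| ≤ 4.
  x = -3: f_y(-3, y) = -3*y**2 + 30*y - 88; no integer root y with |y| ≤ 4.
  x = -2: f_y(-2, y) = -3*y**2 + 28*y - 73; no integer root y with |y| ≤ 4.
  x = -1: f_y(-1, y) = -3*y**2 + 26*y - 60; no integer root y with |y| ≤ 4.
  x = 0: f_y(0, y) = -3*y**2 + 24*y - 49; no integer root y with |y| ≤ 4.
  x = 1: f_y(1, y) = -3*y**2 + 22*y - 40; vanishes at y ∈ {4}. (1, 4): f_x = -2 ≠ 0.
  x = 2: f_y(2, y) = -3*y**2 + 20*y - 33; vanishes at y ∈ {3}. (2, 3): f_x = 0, f = 0 — SINGULAR.
  x = 3: f_y(3, y) = -3*y**2 + 18*y - 28; no integer root y with |y| ≤ 4.
  x = 4: f_y(4, y) = -3*y**2 + 16*y - 25; no integer root y with |y| ≤ 4.
Only singular point on the grid: (2, 3).
Classify: substitute x = 2 + u, y = 3 + v and expand: f = -u**3 - u**2*v - u*v**2 - v**3 + v**2.
No constant or linear terms (consistent with a singular point). Quadratic part: v**2. Cubic part: -u**3 - u**2*v - u*v**2 - v**3.
The quadratic part v**2 is a perfect square, so there is a single (double) tangent line v = 0, i.e. y = 3. Restricting the cubic part to that line (v = 0) leaves -u**3 ≠ 0, so f is not divisible by v and the branch is v² ≈ u**3 to lowest order — this is a cusp.
Classification: cusp.


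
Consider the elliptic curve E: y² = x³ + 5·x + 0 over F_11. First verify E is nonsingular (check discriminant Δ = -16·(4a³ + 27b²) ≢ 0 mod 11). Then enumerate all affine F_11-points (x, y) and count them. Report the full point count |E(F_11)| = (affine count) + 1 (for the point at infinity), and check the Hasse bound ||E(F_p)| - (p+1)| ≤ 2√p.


Affine points = {(0, 0), (3, 3), (3, 8), (6, 2), (6, 9), (7, 2), (7, 9), (9, 2), (9, 9), (10, 4), (10, 7)}; affine count = 11; |E(F_11)| = 12.

Discriminant check: Δ ∝ 4a³ + 27b² = 4·5³ + 27·0² = 4·125 + 27·0 ≡ 5 (mod 11). Nonzero ⇒ E is nonsingular.
For each x ∈ F_11, compute rhs = x³ + 5·x + 0 mod 11, then count y ∈ F_11 with y² ≡ rhs.
  x = 0: rhs = 0, matching y values: 0 (1 points).
  x = 1: rhs = 6, matching y values: none (0 points).
  x = 2: rhs = 7, matching y values: none (0 points).
  x = 3: rhs = 9, matching y values: 3, 8 (2 points).
  x = 4: rhs = 7, matching y values: none (0 points).
  x = 5: rhs = 7, matching y values: none (0 points).
  x = 6: rhs = 4, matching y values: 2, 9 (2 points).
  x = 7: rhs = 4, matching y values: 2, 9 (2 points).
  x = 8: rhs = 2, matching y values: none (0 points).
  x = 9: rhs = 4, matching y values: 2, 9 (2 points).
  x = 10: rhs = 5, matching y values: 4, 7 (2 points).
Total affine count: 11.
Full point count |E(F_11)| = 11 + 1 = 12.
Hasse bound: |12 − (11+1)| = |0| = 0 ≤ 2√11 ≈ 6.6332 ✓.
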